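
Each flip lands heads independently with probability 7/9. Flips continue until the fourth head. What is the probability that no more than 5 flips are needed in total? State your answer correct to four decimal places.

0.6912

Finishing within 5 flips ⇔ at least 4 successes in the first 5. With X ~ Binomial(5, 0.777778), P(Y ≤ 5) = 1 − P(X ≤ 3).
  k=0: C(5,0)·0.777778^0·0.222222^5 = 0.000542
  k=1: C(5,1)·0.777778^1·0.222222^4 = 0.009484
  k=2: C(5,2)·0.777778^2·0.222222^3 = 0.066386
  k=3: C(5,3)·0.777778^3·0.222222^2 = 0.232349
1 − 0.308761 = 0.691239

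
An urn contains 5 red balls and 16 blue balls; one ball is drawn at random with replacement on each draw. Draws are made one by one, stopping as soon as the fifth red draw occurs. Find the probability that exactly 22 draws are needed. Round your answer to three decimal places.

Y = trial on which the fifth success occurs; negative binomial, r=5, p=0.238095.
P(Y=22) = C(21,4) · p^5 · (1−p)^17
= 5985 · 0.00076516 · 0.0098245 = 0.04499

0.045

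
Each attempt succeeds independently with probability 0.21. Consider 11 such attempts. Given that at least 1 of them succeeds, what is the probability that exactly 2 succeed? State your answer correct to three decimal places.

0.314

X ~ Binomial(11, 0.21). Want P(X=2 | X≥1) = P(X=2) / P(X≥1).
P(X=2) = C(11,2)·0.21^2·0.79^9 = 0.29070
P(X≥1) = 1 − 0.07480 = 0.92520
Ratio = 0.29070 / 0.92520 = 0.31420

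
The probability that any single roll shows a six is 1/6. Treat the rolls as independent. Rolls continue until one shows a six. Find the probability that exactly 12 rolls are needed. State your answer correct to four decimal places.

Geometric (trials to first success), p = 0.166667.
P(Y = 12) = (1−p)^11 · p = 0.13459 · 0.166667 = 0.022431

0.0224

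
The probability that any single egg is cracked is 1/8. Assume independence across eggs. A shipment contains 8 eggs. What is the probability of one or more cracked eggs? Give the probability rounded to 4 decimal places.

0.6564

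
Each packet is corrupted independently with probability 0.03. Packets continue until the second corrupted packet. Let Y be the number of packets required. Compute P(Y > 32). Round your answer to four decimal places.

0.7507

Needing more than 32 packets ⇔ fewer than 2 successes in the first 32. With X ~ Binomial(32, 0.03), P(Y > 32) = P(X ≤ 1).
  k=0: C(32,0)·0.03^0·0.97^32 = 0.377308
  k=1: C(32,1)·0.03^1·0.97^31 = 0.373418
P(X ≤ 1) = 0.750725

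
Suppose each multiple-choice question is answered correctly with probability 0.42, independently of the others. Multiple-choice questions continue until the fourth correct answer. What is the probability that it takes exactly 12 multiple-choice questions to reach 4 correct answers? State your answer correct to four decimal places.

0.0658

Y = trial on which the fourth success occurs; negative binomial, r=4, p=0.42.
P(Y=12) = C(11,3) · p^4 · (1−p)^8
= 165 · 0.031117 · 0.012806 = 0.065751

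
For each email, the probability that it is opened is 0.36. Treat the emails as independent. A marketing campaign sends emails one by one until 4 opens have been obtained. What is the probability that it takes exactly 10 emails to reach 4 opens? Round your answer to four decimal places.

0.0970

Y = trial on which the fourth success occurs; negative binomial, r=4, p=0.36.
P(Y=10) = C(9,3) · p^4 · (1−p)^6
= 84 · 0.016796 · 0.068719 = 0.096955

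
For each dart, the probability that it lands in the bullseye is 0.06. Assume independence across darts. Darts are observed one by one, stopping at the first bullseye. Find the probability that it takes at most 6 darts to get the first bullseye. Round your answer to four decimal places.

0.3101

Y = number of darts to the first success; geometric, p = 0.06.
P(Y ≤ 6) = 1 − (1−p)^6 = 1 − 0.689870 = 0.310130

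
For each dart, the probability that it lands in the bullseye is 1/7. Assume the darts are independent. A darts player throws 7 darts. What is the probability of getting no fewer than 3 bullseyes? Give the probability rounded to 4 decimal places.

0.0652

X ~ Binomial(7, 0.142857); P(X ≥ 3) = Σ C(7,k) p^k (1−p)^(7−k) over k:
  k=3: C(7,3)·0.142857^3·0.857143^4 = 0.055079
  k=4: C(7,4)·0.142857^4·0.857143^3 = 0.009180
  k=5: C(7,5)·0.142857^5·0.857143^2 = 0.000918
  k=6: C(7,6)·0.142857^6·0.857143^1 = 0.000051
  k=7: C(7,7)·0.142857^7·0.857143^0 = 0.000001
Total = 0.065229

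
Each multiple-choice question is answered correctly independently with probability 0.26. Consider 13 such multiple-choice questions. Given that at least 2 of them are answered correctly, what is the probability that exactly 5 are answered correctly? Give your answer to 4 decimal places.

0.1547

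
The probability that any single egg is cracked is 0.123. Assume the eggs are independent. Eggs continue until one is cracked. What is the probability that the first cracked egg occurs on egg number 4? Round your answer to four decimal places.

0.0830

Geometric (trials to first success), p = 0.123.
P(Y = 4) = (1−p)^3 · p = 0.67453 · 0.123 = 0.082967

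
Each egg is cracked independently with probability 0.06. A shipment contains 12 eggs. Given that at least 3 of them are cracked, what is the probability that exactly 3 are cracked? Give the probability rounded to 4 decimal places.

0.8625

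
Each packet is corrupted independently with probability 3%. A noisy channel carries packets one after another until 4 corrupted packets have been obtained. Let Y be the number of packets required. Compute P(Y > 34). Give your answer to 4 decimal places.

0.9817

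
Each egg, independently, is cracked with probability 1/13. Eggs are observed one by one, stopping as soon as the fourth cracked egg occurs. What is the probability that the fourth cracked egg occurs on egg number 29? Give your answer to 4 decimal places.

0.0155

Y = trial on which the fourth success occurs; negative binomial, r=4, p=0.076923.
P(Y=29) = C(28,3) · p^4 · (1−p)^25
= 3276 · 3.5013e-05 · 0.13519 = 0.015507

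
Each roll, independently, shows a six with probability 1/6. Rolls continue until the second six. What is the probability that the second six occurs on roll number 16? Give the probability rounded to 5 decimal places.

0.03245

Y = trial on which the second success occurs; negative binomial, r=2, p=0.166667.
P(Y=16) = C(15,1) · p^2 · (1−p)^14
= 15 · 0.027778 · 0.077887 = 0.0324527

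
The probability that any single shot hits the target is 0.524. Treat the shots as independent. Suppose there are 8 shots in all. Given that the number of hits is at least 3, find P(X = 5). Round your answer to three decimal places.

X ~ Binomial(8, 0.524). Want P(X=5 | X≥3) = P(X=5) / P(X≥3).
P(X=5) = C(8,5)·0.524^5·0.476^3 = 0.23860
P(X≥3) = 1 − 0.00264 − 0.02321 − 0.08943 = 0.88473
Ratio = 0.23860 / 0.88473 = 0.26968

0.270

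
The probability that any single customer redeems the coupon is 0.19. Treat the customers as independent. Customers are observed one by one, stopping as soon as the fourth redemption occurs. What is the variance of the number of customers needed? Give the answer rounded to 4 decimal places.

89.7507

Y = total customers until the fourth success; negative binomial with r=4, p=0.19.
Var(Y) = r(1−p)/p² = 4·0.81 / 0.19² = 89.750693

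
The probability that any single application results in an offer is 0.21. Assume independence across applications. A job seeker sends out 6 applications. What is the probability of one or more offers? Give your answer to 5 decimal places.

P(at least one) = 1 − P(none) = 1 − (1 − 0.21)^6
= 1 − 0.2430875 = 0.7569125

0.75691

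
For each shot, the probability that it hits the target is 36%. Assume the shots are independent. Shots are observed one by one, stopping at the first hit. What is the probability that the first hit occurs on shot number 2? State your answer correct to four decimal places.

Geometric (trials to first success), p = 0.36.
P(Y = 2) = (1−p)^1 · p = 0.64 · 0.36 = 0.230400

0.2304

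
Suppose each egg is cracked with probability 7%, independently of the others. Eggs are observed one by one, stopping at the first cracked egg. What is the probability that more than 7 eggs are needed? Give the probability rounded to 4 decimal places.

Y = number of eggs to the first success; geometric, p = 0.07.
P(Y > 7) = P(first 7 all fail) = (1−p)^7 = 0.601701

0.6017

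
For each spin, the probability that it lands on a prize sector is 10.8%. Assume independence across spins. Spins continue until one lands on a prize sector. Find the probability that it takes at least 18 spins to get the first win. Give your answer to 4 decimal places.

Y = number of spins to the first success; geometric, p = 0.108.
P(Y > 17) = P(first 17 all fail) = (1−p)^17 = 0.143286

0.1433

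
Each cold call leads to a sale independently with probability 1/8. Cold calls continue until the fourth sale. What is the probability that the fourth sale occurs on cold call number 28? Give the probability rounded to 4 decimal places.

0.0290

Y = trial on which the fourth success occurs; negative binomial, r=4, p=0.125.
P(Y=28) = C(27,3) · p^4 · (1−p)^24
= 2925 · 0.00024414 · 0.040569 = 0.028971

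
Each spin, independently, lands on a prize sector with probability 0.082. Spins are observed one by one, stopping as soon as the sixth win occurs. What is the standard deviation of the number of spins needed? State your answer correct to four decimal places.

28.6209

Y = total spins until the sixth success; negative binomial with r=6, p=0.082.
SD(Y) = √[r(1−p)/p²] = √(819.155265) = 28.620889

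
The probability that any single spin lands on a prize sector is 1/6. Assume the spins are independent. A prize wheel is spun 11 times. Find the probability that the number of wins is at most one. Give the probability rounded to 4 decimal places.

X ~ Binomial(11, 0.166667); P(X ≤ 1) = Σ C(11,k) p^k (1−p)^(11−k) over k:
  k=0: C(11,0)·0.166667^0·0.833333^11 = 0.134588
  k=1: C(11,1)·0.166667^1·0.833333^10 = 0.296094
Total = 0.430682

0.4307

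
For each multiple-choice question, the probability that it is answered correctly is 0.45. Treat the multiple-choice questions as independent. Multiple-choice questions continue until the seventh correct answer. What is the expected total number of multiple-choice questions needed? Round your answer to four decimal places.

15.5556

Y = total multiple-choice questions until the seventh success; negative binomial with r=7, p=0.45.
E[Y] = r / p = 7 / 0.45 = 15.555556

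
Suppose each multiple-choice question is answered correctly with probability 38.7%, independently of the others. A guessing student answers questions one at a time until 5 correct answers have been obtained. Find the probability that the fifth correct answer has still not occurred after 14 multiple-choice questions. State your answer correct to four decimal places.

0.3139

Needing more than 14 multiple-choice questions ⇔ fewer than 5 successes in the first 14. With X ~ Binomial(14, 0.387), P(Y > 14) = P(X ≤ 4).
  k=0: C(14,0)·0.387^0·0.613^14 = 0.001058
  k=1: C(14,1)·0.387^1·0.613^13 = 0.009350
  k=2: C(14,2)·0.387^2·0.613^12 = 0.038370
  k=3: C(14,3)·0.387^3·0.613^11 = 0.096895
  k=4: C(14,4)·0.387^4·0.613^10 = 0.168222
P(X ≤ 4) = 0.313894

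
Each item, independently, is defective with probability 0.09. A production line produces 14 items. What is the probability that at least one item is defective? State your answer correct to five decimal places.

0.73296

P(at least one) = 1 − P(none) = 1 − (1 − 0.09)^14
= 1 − 0.2670420 = 0.7329580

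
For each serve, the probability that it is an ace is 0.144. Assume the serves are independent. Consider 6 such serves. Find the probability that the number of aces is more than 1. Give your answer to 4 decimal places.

0.2095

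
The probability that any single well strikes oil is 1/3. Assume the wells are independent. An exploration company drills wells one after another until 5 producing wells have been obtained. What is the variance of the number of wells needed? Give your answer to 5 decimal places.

Y = total wells until the fifth success; negative binomial with r=5, p=0.333333.
Var(Y) = r(1−p)/p² = 5·0.666667 / 0.333333² = 30.0000000

30.00000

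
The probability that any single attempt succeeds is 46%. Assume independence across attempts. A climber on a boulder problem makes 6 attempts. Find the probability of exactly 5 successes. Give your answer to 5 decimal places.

X ~ Binomial(n=6, p=0.46).
P(X=5) = C(6,5) · p^5 · (1−p)^1
= 6 · 0.020596 · 0.54 = 0.0667320

0.06673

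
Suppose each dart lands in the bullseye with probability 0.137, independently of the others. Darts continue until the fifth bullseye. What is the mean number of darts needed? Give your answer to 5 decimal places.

36.49635

Y = total darts until the fifth success; negative binomial with r=5, p=0.137.
E[Y] = r / p = 5 / 0.137 = 36.4963504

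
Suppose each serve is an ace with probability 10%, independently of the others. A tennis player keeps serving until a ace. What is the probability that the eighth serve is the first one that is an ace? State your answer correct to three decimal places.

Geometric (trials to first success), p = 0.10.
P(Y = 8) = (1−p)^7 · p = 0.4783 · 0.10 = 0.04783

0.048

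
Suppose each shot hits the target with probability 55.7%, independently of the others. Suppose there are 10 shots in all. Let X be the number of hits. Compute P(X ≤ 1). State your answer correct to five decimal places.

0.00395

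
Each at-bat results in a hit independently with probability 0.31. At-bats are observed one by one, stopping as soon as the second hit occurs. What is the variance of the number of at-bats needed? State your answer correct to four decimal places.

14.3600

Y = total at-bats until the second success; negative binomial with r=2, p=0.31.
Var(Y) = r(1−p)/p² = 2·0.69 / 0.31² = 14.360042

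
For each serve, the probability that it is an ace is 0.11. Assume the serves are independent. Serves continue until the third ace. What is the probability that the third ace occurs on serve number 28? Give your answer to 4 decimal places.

Y = trial on which the third success occurs; negative binomial, r=3, p=0.11.
P(Y=28) = C(27,2) · p^3 · (1−p)^25
= 351 · 0.001331 · 0.054294 = 0.025365

0.0254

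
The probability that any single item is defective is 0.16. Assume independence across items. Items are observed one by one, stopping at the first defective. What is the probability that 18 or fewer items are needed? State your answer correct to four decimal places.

0.9566

Y = number of items to the first success; geometric, p = 0.16.
P(Y ≤ 18) = 1 − (1−p)^18 = 1 − 0.043354 = 0.956646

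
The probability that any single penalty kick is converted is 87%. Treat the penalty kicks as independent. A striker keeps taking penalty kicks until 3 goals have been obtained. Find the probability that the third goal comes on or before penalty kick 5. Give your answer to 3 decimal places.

0.982

Finishing within 5 penalty kicks ⇔ at least 3 successes in the first 5. With X ~ Binomial(5, 0.87), P(Y ≤ 5) = 1 − P(X ≤ 2).
  k=0: C(5,0)·0.87^0·0.13^5 = 0.00004
  k=1: C(5,1)·0.87^1·0.13^4 = 0.00124
  k=2: C(5,2)·0.87^2·0.13^3 = 0.01663
1 − 0.01791 = 0.98209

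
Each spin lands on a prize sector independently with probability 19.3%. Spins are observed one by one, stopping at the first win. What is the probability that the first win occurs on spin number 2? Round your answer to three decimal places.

0.156

Geometric (trials to first success), p = 0.193.
P(Y = 2) = (1−p)^1 · p = 0.807 · 0.193 = 0.15575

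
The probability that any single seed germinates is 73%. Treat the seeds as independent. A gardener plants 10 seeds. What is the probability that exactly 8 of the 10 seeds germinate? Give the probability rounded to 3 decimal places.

X ~ Binomial(n=10, p=0.73).
P(X=8) = C(10,8) · p^8 · (1−p)^2
= 45 · 0.080646 · 0.0729 = 0.26456

0.265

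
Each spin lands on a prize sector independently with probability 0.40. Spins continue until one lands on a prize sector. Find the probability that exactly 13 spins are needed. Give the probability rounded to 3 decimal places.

0.001

Geometric (trials to first success), p = 0.40.
P(Y = 13) = (1−p)^12 · p = 0.0021768 · 0.40 = 0.00087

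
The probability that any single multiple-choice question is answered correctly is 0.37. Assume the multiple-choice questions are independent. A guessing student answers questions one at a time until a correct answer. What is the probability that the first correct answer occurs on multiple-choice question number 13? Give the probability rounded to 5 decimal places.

0.00145

Geometric (trials to first success), p = 0.37.
P(Y = 13) = (1−p)^12 · p = 0.0039092 · 0.37 = 0.0014464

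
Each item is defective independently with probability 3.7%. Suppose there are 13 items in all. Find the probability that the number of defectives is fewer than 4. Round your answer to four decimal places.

0.9990

X ~ Binomial(13, 0.037); P(X ≤ 3) = Σ C(13,k) p^k (1−p)^(13−k) over k:
  k=0: C(13,0)·0.037^0·0.963^13 = 0.612550
  k=1: C(13,1)·0.037^1·0.963^12 = 0.305957
  k=2: C(13,2)·0.037^2·0.963^11 = 0.070532
  k=3: C(13,3)·0.037^3·0.963^10 = 0.009937
Total = 0.998976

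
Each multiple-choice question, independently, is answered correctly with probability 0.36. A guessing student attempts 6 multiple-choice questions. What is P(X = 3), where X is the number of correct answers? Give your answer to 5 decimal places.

0.24461

X ~ Binomial(n=6, p=0.36).
P(X=3) = C(6,3) · p^3 · (1−p)^3
= 20 · 0.046656 · 0.26214 = 0.2446118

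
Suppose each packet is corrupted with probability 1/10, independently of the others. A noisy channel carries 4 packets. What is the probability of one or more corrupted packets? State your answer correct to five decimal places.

0.34390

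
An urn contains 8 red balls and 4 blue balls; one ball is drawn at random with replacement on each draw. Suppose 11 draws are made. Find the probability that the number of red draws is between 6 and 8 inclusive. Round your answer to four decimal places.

0.6438

X ~ Binomial(11, 0.666667); P(6 ≤ X ≤ 8) = Σ C(11,k) p^k (1−p)^(11−k) over k:
  k=6: C(11,6)·0.666667^6·0.333333^5 = 0.166912
  k=7: C(11,7)·0.666667^7·0.333333^4 = 0.238446
  k=8: C(11,8)·0.666667^8·0.333333^3 = 0.238446
Total = 0.643804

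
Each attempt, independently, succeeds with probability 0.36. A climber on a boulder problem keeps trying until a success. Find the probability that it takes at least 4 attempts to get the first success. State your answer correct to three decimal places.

Y = number of attempts to the first success; geometric, p = 0.36.
P(Y > 3) = P(first 3 all fail) = (1−p)^3 = 0.26214

0.262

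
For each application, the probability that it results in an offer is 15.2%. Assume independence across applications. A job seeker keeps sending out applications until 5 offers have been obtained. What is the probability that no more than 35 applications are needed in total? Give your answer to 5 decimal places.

0.63168

Finishing within 35 applications ⇔ at least 5 successes in the first 35. With X ~ Binomial(35, 0.152), P(Y ≤ 35) = 1 − P(X ≤ 4).
  k=0: C(35,0)·0.152^0·0.848^35 = 0.0031178
  k=1: C(35,1)·0.152^1·0.848^34 = 0.0195601
  k=2: C(35,2)·0.152^2·0.848^33 = 0.0596029
  k=3: C(35,3)·0.152^3·0.848^32 = 0.1175189
  k=4: C(35,4)·0.152^4·0.848^31 = 0.1685177
1 − 0.3683174 = 0.6316826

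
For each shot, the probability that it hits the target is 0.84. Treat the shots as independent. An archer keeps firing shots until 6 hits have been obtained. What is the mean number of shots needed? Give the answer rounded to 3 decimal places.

7.143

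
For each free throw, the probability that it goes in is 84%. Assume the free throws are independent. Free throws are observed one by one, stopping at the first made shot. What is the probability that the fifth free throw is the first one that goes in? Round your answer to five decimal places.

Geometric (trials to first success), p = 0.84.
P(Y = 5) = (1−p)^4 · p = 0.00065536 · 0.84 = 0.0005505

0.00055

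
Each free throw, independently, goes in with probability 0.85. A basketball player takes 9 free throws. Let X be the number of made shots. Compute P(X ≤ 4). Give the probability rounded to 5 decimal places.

0.00563

X ~ Binomial(9, 0.85); P(X ≤ 4) = Σ C(9,k) p^k (1−p)^(9−k) over k:
  k=0: C(9,0)·0.85^0·0.15^9 = 0.0000000
  k=1: C(9,1)·0.85^1·0.15^8 = 0.0000020
  k=2: C(9,2)·0.85^2·0.15^7 = 0.0000444
  k=3: C(9,3)·0.85^3·0.15^6 = 0.0005876
  k=4: C(9,4)·0.85^4·0.15^5 = 0.0049946
Total = 0.0056287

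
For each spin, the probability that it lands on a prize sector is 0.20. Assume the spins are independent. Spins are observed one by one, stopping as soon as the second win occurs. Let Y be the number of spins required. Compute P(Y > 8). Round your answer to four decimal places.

0.5033

Needing more than 8 spins ⇔ fewer than 2 successes in the first 8. With X ~ Binomial(8, 0.20), P(Y > 8) = P(X ≤ 1).
  k=0: C(8,0)·0.20^0·0.80^8 = 0.167772
  k=1: C(8,1)·0.20^1·0.80^7 = 0.335544
P(X ≤ 1) = 0.503316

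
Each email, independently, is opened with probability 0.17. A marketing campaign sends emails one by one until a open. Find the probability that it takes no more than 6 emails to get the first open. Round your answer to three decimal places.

0.673

Y = number of emails to the first success; geometric, p = 0.17.
P(Y ≤ 6) = 1 − (1−p)^6 = 1 − 0.32694 = 0.67306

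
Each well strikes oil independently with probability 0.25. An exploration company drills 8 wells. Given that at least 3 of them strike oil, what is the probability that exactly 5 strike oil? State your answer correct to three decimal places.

X ~ Binomial(8, 0.25). Want P(X=5 | X≥3) = P(X=5) / P(X≥3).
P(X=5) = C(8,5)·0.25^5·0.75^3 = 0.02307
P(X≥3) = 1 − 0.10011 − 0.26697 − 0.31146 = 0.32146
Ratio = 0.02307 / 0.32146 = 0.07177

0.072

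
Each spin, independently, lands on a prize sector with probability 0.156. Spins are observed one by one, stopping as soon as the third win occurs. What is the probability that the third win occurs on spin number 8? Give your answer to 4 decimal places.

Y = trial on which the third success occurs; negative binomial, r=3, p=0.156.
P(Y=8) = C(7,2) · p^3 · (1−p)^5
= 21 · 0.0037964 · 0.42826 = 0.034143

0.0341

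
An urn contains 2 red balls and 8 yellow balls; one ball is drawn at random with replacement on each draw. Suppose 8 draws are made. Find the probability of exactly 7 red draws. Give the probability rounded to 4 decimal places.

0.0001

X ~ Binomial(n=8, p=0.20).
P(X=7) = C(8,7) · p^7 · (1−p)^1
= 8 · 1.28e-05 · 0.8 = 0.000082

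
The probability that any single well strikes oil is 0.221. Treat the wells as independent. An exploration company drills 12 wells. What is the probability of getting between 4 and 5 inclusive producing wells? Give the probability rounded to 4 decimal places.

X ~ Binomial(12, 0.221); P(4 ≤ X ≤ 5) = Σ C(12,k) p^k (1−p)^(12−k) over k:
  k=4: C(12,4)·0.221^4·0.779^8 = 0.160130
  k=5: C(12,5)·0.221^5·0.779^7 = 0.072686
Total = 0.232816

0.2328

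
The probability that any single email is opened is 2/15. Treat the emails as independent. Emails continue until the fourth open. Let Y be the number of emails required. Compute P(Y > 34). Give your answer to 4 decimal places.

Needing more than 34 emails ⇔ fewer than 4 successes in the first 34. With X ~ Binomial(34, 0.133333), P(Y > 34) = P(X ≤ 3).
  k=0: C(34,0)·0.133333^0·0.866667^34 = 0.007709
  k=1: C(34,1)·0.133333^1·0.866667^33 = 0.040322
  k=2: C(34,2)·0.133333^2·0.866667^32 = 0.102355
  k=3: C(34,3)·0.133333^3·0.866667^31 = 0.167967
P(X ≤ 3) = 0.318351

0.3184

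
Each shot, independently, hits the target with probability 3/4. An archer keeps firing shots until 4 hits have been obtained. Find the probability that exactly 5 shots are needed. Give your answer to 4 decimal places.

Y = trial on which the fourth success occurs; negative binomial, r=4, p=0.75.
P(Y=5) = C(4,3) · p^4 · (1−p)^1
= 4 · 0.31641 · 0.25 = 0.316406

0.3164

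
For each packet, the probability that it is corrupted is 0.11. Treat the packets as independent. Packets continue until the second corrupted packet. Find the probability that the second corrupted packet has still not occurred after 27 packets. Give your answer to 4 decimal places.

0.1865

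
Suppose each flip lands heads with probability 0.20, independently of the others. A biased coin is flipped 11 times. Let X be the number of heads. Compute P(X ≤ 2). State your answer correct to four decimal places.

X ~ Binomial(11, 0.20); P(X ≤ 2) = Σ C(11,k) p^k (1−p)^(11−k) over k:
  k=0: C(11,0)·0.20^0·0.80^11 = 0.085899
  k=1: C(11,1)·0.20^1·0.80^10 = 0.236223
  k=2: C(11,2)·0.20^2·0.80^9 = 0.295279
Total = 0.617402

0.6174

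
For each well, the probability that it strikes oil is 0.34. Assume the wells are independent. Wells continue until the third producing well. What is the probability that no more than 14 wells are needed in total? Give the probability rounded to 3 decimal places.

0.904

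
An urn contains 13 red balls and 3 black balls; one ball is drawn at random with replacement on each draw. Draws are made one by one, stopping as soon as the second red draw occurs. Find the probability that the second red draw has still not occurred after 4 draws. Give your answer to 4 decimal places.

0.0227

Needing more than 4 draws ⇔ fewer than 2 successes in the first 4. With X ~ Binomial(4, 0.8125), P(Y > 4) = P(X ≤ 1).
  k=0: C(4,0)·0.8125^0·0.1875^4 = 0.001236
  k=1: C(4,1)·0.8125^1·0.1875^3 = 0.021423
P(X ≤ 1) = 0.022659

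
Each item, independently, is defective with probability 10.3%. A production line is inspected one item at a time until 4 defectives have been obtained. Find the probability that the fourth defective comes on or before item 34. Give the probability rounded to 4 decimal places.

Finishing within 34 items ⇔ at least 4 successes in the first 34. With X ~ Binomial(34, 0.103), P(Y ≤ 34) = 1 − P(X ≤ 3).
  k=0: C(34,0)·0.103^0·0.897^34 = 0.024828
  k=1: C(34,1)·0.103^1·0.897^33 = 0.096932
  k=2: C(34,2)·0.103^2·0.897^32 = 0.183652
  k=3: C(34,3)·0.103^3·0.897^31 = 0.224941
1 − 0.530353 = 0.469647

0.4696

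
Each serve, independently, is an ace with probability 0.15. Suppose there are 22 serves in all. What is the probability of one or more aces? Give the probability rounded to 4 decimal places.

0.9720

P(at least one) = 1 − P(none) = 1 − (1 − 0.15)^22
= 1 − 0.028004 = 0.971996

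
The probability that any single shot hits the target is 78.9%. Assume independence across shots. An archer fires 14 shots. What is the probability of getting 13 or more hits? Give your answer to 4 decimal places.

0.1719

X ~ Binomial(14, 0.789); P(X ≥ 13) = Σ C(14,k) p^k (1−p)^(14−k) over k:
  k=13: C(14,13)·0.789^13·0.211^1 = 0.135647
  k=14: C(14,14)·0.789^14·0.211^0 = 0.036231
Total = 0.171878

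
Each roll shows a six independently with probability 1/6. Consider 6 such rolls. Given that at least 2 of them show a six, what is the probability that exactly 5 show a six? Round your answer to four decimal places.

X ~ Binomial(6, 0.166667). Want P(X=5 | X≥2) = P(X=5) / P(X≥2).
P(X=5) = C(6,5)·0.166667^5·0.833333^1 = 0.000643
P(X≥2) = 1 − 0.334898 − 0.401878 = 0.263224
Ratio = 0.000643 / 0.263224 = 0.002443

0.0024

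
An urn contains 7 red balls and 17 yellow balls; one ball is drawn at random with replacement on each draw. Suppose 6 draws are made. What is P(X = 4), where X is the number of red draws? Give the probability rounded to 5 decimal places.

X ~ Binomial(n=6, p=0.291667).
P(X=4) = C(6,4) · p^4 · (1−p)^2
= 15 · 0.0072368 · 0.50174 = 0.0544645

0.05446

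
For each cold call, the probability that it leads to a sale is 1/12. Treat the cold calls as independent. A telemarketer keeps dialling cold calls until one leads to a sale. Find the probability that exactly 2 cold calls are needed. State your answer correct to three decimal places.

0.076

Geometric (trials to first success), p = 0.083333.
P(Y = 2) = (1−p)^1 · p = 0.91667 · 0.083333 = 0.07639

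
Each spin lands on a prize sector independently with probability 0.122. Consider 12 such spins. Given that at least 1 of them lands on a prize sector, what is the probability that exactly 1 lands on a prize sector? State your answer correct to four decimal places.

0.4429

X ~ Binomial(12, 0.122). Want P(X=1 | X≥1) = P(X=1) / P(X≥1).
P(X=1) = C(12,1)·0.122^1·0.878^11 = 0.349930
P(X≥1) = 1 − 0.209862 = 0.790138
Ratio = 0.349930 / 0.790138 = 0.442872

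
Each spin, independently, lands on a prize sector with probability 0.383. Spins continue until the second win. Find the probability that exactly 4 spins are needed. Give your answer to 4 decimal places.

0.1675

Y = trial on which the second success occurs; negative binomial, r=2, p=0.383.
P(Y=4) = C(3,1) · p^2 · (1−p)^2
= 3 · 0.14669 · 0.38069 = 0.167529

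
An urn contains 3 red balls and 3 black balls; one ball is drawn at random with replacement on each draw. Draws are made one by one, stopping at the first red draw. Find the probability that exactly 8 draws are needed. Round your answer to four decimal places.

0.0039

Geometric (trials to first success), p = 0.50.
P(Y = 8) = (1−p)^7 · p = 0.0078125 · 0.50 = 0.003906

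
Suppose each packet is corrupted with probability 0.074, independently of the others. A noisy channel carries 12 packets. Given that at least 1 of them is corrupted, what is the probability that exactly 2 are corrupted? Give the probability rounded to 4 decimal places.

X ~ Binomial(12, 0.074). Want P(X=2 | X≥1) = P(X=2) / P(X≥1).
P(X=2) = C(12,2)·0.074^2·0.926^10 = 0.167540
P(X≥1) = 1 − 0.397495 = 0.602505
Ratio = 0.167540 / 0.602505 = 0.278072

0.2781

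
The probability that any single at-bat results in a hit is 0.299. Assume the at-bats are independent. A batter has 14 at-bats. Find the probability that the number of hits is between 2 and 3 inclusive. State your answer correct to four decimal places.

0.3100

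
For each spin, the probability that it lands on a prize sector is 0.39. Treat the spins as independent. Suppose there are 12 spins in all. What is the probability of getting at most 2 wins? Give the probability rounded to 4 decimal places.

0.0946

X ~ Binomial(12, 0.39); P(X ≤ 2) = Σ C(12,k) p^k (1−p)^(12−k) over k:
  k=0: C(12,0)·0.39^0·0.61^12 = 0.002654
  k=1: C(12,1)·0.39^1·0.61^11 = 0.020365
  k=2: C(12,2)·0.39^2·0.61^10 = 0.071610
Total = 0.094629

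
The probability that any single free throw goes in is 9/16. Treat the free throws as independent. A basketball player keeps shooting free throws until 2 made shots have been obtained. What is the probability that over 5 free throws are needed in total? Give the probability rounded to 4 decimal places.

Needing more than 5 free throws ⇔ fewer than 2 successes in the first 5. With X ~ Binomial(5, 0.5625), P(Y > 5) = P(X ≤ 1).
  k=0: C(5,0)·0.5625^0·0.4375^5 = 0.016028
  k=1: C(5,1)·0.5625^1·0.4375^4 = 0.103040
P(X ≤ 1) = 0.119068

0.1191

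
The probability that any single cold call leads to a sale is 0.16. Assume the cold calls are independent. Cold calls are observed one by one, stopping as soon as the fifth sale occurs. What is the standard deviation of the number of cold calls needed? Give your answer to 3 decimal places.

12.809

Y = total cold calls until the fifth success; negative binomial with r=5, p=0.16.
SD(Y) = √[r(1−p)/p²] = √(164.06250) = 12.80869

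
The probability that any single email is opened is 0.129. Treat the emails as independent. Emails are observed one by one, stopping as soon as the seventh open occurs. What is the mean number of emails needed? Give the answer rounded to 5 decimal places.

54.26357

Y = total emails until the seventh success; negative binomial with r=7, p=0.129.
E[Y] = r / p = 7 / 0.129 = 54.2635659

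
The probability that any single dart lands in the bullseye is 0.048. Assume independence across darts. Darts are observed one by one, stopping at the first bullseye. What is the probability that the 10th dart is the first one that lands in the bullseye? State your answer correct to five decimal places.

Geometric (trials to first success), p = 0.048.
P(Y = 10) = (1−p)^9 · p = 0.64229 · 0.048 = 0.0308300

0.03083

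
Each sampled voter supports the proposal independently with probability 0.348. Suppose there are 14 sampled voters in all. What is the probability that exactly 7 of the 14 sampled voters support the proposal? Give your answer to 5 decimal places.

0.10625

X ~ Binomial(n=14, p=0.348).
P(X=7) = C(14,7) · p^7 · (1−p)^7
= 3432 · 0.00061809 · 0.050088 = 0.1062515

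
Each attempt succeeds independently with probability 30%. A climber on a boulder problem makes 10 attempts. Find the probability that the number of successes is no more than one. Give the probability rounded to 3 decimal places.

0.149

X ~ Binomial(10, 0.30); P(X ≤ 1) = Σ C(10,k) p^k (1−p)^(10−k) over k:
  k=0: C(10,0)·0.30^0·0.70^10 = 0.02825
  k=1: C(10,1)·0.30^1·0.70^9 = 0.12106
Total = 0.14931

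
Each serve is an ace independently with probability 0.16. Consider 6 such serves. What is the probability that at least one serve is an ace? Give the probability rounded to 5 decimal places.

0.64870

P(at least one) = 1 − P(none) = 1 − (1 − 0.16)^6
= 1 − 0.3512980 = 0.6487020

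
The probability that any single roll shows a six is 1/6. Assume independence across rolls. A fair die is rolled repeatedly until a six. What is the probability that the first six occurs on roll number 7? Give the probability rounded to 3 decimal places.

0.056

Geometric (trials to first success), p = 0.166667.
P(Y = 7) = (1−p)^6 · p = 0.3349 · 0.166667 = 0.05582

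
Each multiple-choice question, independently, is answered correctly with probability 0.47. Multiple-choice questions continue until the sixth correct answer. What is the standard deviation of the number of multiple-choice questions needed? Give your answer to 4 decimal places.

Y = total multiple-choice questions until the sixth success; negative binomial with r=6, p=0.47.
SD(Y) = √[r(1−p)/p²] = √(14.395654) = 3.794161

3.7942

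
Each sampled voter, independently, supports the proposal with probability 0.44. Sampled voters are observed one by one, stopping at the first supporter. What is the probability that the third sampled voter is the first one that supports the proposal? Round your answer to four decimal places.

0.1380

Geometric (trials to first success), p = 0.44.
P(Y = 3) = (1−p)^2 · p = 0.3136 · 0.44 = 0.137984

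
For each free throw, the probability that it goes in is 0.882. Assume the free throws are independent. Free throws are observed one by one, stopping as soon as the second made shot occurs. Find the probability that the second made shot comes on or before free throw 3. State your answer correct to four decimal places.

0.9615

Finishing within 3 free throws ⇔ at least 2 successes in the first 3. With X ~ Binomial(3, 0.882), P(Y ≤ 3) = 1 − P(X ≤ 1).
  k=0: C(3,0)·0.882^0·0.118^3 = 0.001643
  k=1: C(3,1)·0.882^1·0.118^2 = 0.036843
1 − 0.038486 = 0.961514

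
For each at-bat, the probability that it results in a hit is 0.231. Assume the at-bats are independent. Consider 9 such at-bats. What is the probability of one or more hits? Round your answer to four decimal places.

0.9060

P(at least one) = 1 − P(none) = 1 − (1 − 0.231)^9
= 1 − 0.094045 = 0.905955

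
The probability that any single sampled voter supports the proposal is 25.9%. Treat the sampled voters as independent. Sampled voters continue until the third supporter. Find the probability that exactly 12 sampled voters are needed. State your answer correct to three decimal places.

0.064

Y = trial on which the third success occurs; negative binomial, r=3, p=0.259.
P(Y=12) = C(11,2) · p^3 · (1−p)^9
= 55 · 0.017374 · 0.067354 = 0.06436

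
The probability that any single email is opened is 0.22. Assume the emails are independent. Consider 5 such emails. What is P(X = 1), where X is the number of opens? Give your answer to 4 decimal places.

X ~ Binomial(n=5, p=0.22).
P(X=1) = C(5,1) · p^1 · (1−p)^4
= 5 · 0.22 · 0.37015 = 0.407166

0.4072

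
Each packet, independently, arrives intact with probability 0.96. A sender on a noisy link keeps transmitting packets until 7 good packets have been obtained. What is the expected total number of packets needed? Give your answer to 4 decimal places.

Y = total packets until the seventh success; negative binomial with r=7, p=0.96.
E[Y] = r / p = 7 / 0.96 = 7.291667

7.2917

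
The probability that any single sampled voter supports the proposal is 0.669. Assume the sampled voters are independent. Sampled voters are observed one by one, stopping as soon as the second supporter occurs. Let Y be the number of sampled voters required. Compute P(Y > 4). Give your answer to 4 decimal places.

Needing more than 4 sampled voters ⇔ fewer than 2 successes in the first 4. With X ~ Binomial(4, 0.669), P(Y > 4) = P(X ≤ 1).
  k=0: C(4,0)·0.669^0·0.331^4 = 0.012004
  k=1: C(4,1)·0.669^1·0.331^3 = 0.097044
P(X ≤ 1) = 0.109048

0.1090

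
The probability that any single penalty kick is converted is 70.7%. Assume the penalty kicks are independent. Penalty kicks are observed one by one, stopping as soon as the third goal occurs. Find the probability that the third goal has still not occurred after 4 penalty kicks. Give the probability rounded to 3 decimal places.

0.336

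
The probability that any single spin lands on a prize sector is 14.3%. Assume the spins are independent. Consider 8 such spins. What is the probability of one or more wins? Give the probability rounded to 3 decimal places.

P(at least one) = 1 − P(none) = 1 − (1 − 0.143)^8
= 1 − 0.29097 = 0.70903

0.709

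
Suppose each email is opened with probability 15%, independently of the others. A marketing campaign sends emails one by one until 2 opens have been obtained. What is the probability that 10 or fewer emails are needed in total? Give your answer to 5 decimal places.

Finishing within 10 emails ⇔ at least 2 successes in the first 10. With X ~ Binomial(10, 0.15), P(Y ≤ 10) = 1 − P(X ≤ 1).
  k=0: C(10,0)·0.15^0·0.85^10 = 0.1968744
  k=1: C(10,1)·0.15^1·0.85^9 = 0.3474254
1 − 0.5442998 = 0.4557002

0.45570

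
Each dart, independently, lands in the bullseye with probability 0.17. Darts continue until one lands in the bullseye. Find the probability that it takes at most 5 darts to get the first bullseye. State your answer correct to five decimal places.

0.60610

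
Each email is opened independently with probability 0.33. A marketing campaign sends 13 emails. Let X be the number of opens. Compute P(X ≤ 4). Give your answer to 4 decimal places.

0.5624

X ~ Binomial(13, 0.33); P(X ≤ 4) = Σ C(13,k) p^k (1−p)^(13−k) over k:
  k=0: C(13,0)·0.33^0·0.67^13 = 0.005482
  k=1: C(13,1)·0.33^1·0.67^12 = 0.035104
  k=2: C(13,2)·0.33^2·0.67^11 = 0.103740
  k=3: C(13,3)·0.33^3·0.67^10 = 0.187351
  k=4: C(13,4)·0.33^4·0.67^9 = 0.230693
Total = 0.562370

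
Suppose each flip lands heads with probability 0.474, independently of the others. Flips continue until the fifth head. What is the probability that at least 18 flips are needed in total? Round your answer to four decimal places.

Needing more than 17 flips ⇔ fewer than 5 successes in the first 17. With X ~ Binomial(17, 0.474), P(Y > 17) = P(X ≤ 4).
  k=0: C(17,0)·0.474^0·0.526^17 = 0.000018
  k=1: C(17,1)·0.474^1·0.526^16 = 0.000277
  k=2: C(17,2)·0.474^2·0.526^15 = 0.001995
  k=3: C(17,3)·0.474^3·0.526^14 = 0.008988
  k=4: C(17,4)·0.474^4·0.526^13 = 0.028347
P(X ≤ 4) = 0.039624

0.0396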